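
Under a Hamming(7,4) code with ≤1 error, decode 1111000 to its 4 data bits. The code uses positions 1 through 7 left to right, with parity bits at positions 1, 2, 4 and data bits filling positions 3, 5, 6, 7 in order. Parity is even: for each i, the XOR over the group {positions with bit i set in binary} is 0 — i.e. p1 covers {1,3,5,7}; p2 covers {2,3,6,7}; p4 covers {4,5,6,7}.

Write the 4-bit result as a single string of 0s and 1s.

1000

s1 (pos 1,3,5,7): 1⊕1⊕0⊕0 = 0
s2 (pos 2,3,6,7): 1⊕1⊕0⊕0 = 0
s4 (pos 4,5,6,7): 1⊕0⊕0⊕0 = 1
Syndrome s4…s1 = 100 → error at position 4.
Flip position 4: 1111000 → 1110000
Read data bits from positions 3,5,6,7: 1000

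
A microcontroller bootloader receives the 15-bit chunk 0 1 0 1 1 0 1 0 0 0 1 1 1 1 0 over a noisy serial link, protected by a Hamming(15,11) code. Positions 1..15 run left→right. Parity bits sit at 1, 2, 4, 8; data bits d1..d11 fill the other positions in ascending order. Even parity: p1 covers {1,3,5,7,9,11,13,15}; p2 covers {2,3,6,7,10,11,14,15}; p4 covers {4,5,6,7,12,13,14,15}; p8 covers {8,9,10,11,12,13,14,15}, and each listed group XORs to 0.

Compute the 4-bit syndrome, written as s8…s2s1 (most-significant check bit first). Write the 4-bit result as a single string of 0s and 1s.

s1 (pos 1,3,5,7,9,11,13,15): 0⊕0⊕1⊕1⊕0⊕1⊕1⊕0 = 0
s2 (pos 2,3,6,7,10,11,14,15): 1⊕0⊕0⊕1⊕0⊕1⊕1⊕0 = 0
s4 (pos 4,5,6,7,12,13,14,15): 1⊕1⊕0⊕1⊕1⊕1⊕1⊕0 = 0
s8 (pos 8,9,10,11,12,13,14,15): 0⊕0⊕0⊕1⊕1⊕1⊕1⊕0 = 0
Syndrome s8…s1 = 0000 → no error.

0000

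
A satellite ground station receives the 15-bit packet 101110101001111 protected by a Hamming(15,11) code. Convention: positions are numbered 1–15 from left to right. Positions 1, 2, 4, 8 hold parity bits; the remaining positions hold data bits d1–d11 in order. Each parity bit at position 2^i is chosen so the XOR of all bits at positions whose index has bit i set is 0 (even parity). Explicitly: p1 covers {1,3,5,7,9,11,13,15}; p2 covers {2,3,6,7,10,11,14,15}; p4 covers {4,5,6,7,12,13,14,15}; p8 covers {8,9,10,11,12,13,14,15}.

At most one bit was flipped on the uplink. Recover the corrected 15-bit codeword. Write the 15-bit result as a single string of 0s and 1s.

s1 (pos 1,3,5,7,9,11,13,15): 1⊕1⊕1⊕1⊕1⊕0⊕1⊕1 = 1
s2 (pos 2,3,6,7,10,11,14,15): 0⊕1⊕0⊕1⊕0⊕0⊕1⊕1 = 0
s4 (pos 4,5,6,7,12,13,14,15): 1⊕1⊕0⊕1⊕1⊕1⊕1⊕1 = 1
s8 (pos 8,9,10,11,12,13,14,15): 0⊕1⊕0⊕0⊕1⊕1⊕1⊕1 = 1
Syndrome s8…s1 = 1101 → error at position 13.
Flip position 13: 101110101001111 → 101110101001011

101110101001011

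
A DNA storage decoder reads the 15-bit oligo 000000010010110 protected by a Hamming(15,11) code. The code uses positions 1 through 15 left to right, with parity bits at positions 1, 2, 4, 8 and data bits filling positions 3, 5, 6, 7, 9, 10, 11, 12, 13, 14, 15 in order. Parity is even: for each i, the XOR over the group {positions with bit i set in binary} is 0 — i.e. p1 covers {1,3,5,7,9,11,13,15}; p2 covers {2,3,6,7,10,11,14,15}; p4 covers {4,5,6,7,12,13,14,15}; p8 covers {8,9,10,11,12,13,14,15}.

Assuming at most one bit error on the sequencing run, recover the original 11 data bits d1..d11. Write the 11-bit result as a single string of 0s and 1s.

s1 (pos 1,3,5,7,9,11,13,15): 0⊕0⊕0⊕0⊕0⊕1⊕1⊕0 = 0
s2 (pos 2,3,6,7,10,11,14,15): 0⊕0⊕0⊕0⊕0⊕1⊕1⊕0 = 0
s4 (pos 4,5,6,7,12,13,14,15): 0⊕0⊕0⊕0⊕0⊕1⊕1⊕0 = 0
s8 (pos 8,9,10,11,12,13,14,15): 1⊕0⊕0⊕1⊕0⊕1⊕1⊕0 = 0
Syndrome s8…s1 = 0000 → no error.
Read data bits from positions 3,5,6,7,9,10,11,12,13,14,15: 00000010110

00000010110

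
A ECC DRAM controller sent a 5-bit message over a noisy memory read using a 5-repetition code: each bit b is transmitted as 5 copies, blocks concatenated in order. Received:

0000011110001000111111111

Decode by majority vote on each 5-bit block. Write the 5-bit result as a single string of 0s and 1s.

01011

Block 1 (00000): 0 ones → 0
Block 2 (11110): 4 ones → 1
Block 3 (00100): 1 one → 0
Block 4 (01111): 4 ones → 1
Block 5 (11111): 5 ones → 1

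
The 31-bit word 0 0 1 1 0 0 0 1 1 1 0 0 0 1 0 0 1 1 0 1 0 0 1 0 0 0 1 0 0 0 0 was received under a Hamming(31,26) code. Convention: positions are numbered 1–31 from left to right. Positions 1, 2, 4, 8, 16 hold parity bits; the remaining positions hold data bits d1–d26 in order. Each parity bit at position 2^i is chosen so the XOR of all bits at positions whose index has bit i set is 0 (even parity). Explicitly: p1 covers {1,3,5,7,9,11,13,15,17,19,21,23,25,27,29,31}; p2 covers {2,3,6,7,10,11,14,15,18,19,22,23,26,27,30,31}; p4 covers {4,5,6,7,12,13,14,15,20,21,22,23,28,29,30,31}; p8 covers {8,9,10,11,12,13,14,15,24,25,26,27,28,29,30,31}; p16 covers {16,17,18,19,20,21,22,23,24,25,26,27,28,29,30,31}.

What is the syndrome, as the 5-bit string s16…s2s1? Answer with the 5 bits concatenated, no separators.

11001

s1 (pos 1,3,5,7,9,11,13,15,17,19,21,23,25,27,29,31): 0⊕1⊕0⊕0⊕1⊕0⊕0⊕0⊕1⊕0⊕0⊕1⊕0⊕1⊕0⊕0 = 1
s2 (pos 2,3,6,7,10,11,14,15,18,19,22,23,26,27,30,31): 0⊕1⊕0⊕0⊕1⊕0⊕1⊕0⊕1⊕0⊕0⊕1⊕0⊕1⊕0⊕0 = 0
s4 (pos 4,5,6,7,12,13,14,15,20,21,22,23,28,29,30,31): 1⊕0⊕0⊕0⊕0⊕0⊕1⊕0⊕1⊕0⊕0⊕1⊕0⊕0⊕0⊕0 = 0
s8 (pos 8,9,10,11,12,13,14,15,24,25,26,27,28,29,30,31): 1⊕1⊕1⊕0⊕0⊕0⊕1⊕0⊕0⊕0⊕0⊕1⊕0⊕0⊕0⊕0 = 1
s16 (pos 16,17,18,19,20,21,22,23,24,25,26,27,28,29,30,31): 0⊕1⊕1⊕0⊕1⊕0⊕0⊕1⊕0⊕0⊕0⊕1⊕0⊕0⊕0⊕0 = 1
Syndrome s16…s1 = 11001 → error at position 25.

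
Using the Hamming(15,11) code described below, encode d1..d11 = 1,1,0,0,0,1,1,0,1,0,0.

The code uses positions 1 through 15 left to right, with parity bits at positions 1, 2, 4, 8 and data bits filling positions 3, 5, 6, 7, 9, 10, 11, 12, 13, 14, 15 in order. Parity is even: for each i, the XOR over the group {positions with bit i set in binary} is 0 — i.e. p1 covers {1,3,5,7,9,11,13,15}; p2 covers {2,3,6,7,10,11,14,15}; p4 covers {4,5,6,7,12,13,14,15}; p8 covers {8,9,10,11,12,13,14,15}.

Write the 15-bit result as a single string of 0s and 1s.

Place data at non-parity positions: p1 p2 1 p4 1 0 0 p8 0 1 1 0 1 0 0
p1 (pos 1,3,5,7,9,11,13,15): XOR of data positions = 1⊕1⊕0⊕0⊕1⊕1⊕0 = 0
p2 (pos 2,3,6,7,10,11,14,15): XOR of data positions = 1⊕0⊕0⊕1⊕1⊕0⊕0 = 1
p4 (pos 4,5,6,7,12,13,14,15): XOR of data positions = 1⊕0⊕0⊕0⊕1⊕0⊕0 = 0
p8 (pos 8,9,10,11,12,13,14,15): XOR of data positions = 0⊕1⊕1⊕0⊕1⊕0⊕0 = 1
Codeword: 011010010110100

011010010110100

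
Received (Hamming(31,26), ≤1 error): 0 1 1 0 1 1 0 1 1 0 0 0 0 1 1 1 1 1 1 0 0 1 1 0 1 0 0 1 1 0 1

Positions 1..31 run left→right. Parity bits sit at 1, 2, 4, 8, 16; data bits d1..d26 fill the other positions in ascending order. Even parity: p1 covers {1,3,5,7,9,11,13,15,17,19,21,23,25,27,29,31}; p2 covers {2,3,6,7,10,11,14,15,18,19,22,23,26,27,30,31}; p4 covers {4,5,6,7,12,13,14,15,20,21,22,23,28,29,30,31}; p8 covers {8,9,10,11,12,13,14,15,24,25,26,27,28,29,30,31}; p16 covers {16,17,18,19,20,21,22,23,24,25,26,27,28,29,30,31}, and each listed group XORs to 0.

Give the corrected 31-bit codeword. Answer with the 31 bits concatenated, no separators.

s1 (pos 1,3,5,7,9,11,13,15,17,19,21,23,25,27,29,31): 0⊕1⊕1⊕0⊕1⊕0⊕0⊕1⊕1⊕1⊕0⊕1⊕1⊕0⊕1⊕1 = 0
s2 (pos 2,3,6,7,10,11,14,15,18,19,22,23,26,27,30,31): 1⊕1⊕1⊕0⊕0⊕0⊕1⊕1⊕1⊕1⊕1⊕1⊕0⊕0⊕0⊕1 = 0
s4 (pos 4,5,6,7,12,13,14,15,20,21,22,23,28,29,30,31): 0⊕1⊕1⊕0⊕0⊕0⊕1⊕1⊕0⊕0⊕1⊕1⊕1⊕1⊕0⊕1 = 1
s8 (pos 8,9,10,11,12,13,14,15,24,25,26,27,28,29,30,31): 1⊕1⊕0⊕0⊕0⊕0⊕1⊕1⊕0⊕1⊕0⊕0⊕1⊕1⊕0⊕1 = 0
s16 (pos 16,17,18,19,20,21,22,23,24,25,26,27,28,29,30,31): 1⊕1⊕1⊕1⊕0⊕0⊕1⊕1⊕0⊕1⊕0⊕0⊕1⊕1⊕0⊕1 = 0
Syndrome s16…s1 = 00100 → error at position 4.
Flip position 4: 0110110110000111111001101001101 → 0111110110000111111001101001101

0111110110000111111001101001101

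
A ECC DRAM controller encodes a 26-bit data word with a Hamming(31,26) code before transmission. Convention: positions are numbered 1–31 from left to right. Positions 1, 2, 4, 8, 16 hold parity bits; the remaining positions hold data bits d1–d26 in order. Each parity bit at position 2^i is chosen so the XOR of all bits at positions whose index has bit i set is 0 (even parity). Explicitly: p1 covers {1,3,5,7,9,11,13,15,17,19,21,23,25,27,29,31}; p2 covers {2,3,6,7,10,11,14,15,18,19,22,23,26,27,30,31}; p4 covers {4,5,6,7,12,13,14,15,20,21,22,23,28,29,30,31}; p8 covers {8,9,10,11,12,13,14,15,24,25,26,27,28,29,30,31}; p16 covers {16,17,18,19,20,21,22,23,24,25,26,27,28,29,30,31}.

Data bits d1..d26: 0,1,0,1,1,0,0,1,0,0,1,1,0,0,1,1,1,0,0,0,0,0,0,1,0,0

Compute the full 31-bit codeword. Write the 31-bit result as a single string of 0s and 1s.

Place data at non-parity positions: p1 p2 0 p4 1 0 1 p8 1 0 0 1 0 0 1 p16 1 0 0 1 1 1 0 0 0 0 0 0 1 0 0
p1 (pos 1,3,5,7,9,11,13,15,17,19,21,23,25,27,29,31): XOR of data positions = 0⊕1⊕1⊕1⊕0⊕0⊕1⊕1⊕0⊕1⊕0⊕0⊕0⊕1⊕0 = 1
p2 (pos 2,3,6,7,10,11,14,15,18,19,22,23,26,27,30,31): XOR of data positions = 0⊕0⊕1⊕0⊕0⊕0⊕1⊕0⊕0⊕1⊕0⊕0⊕0⊕0⊕0 = 1
p4 (pos 4,5,6,7,12,13,14,15,20,21,22,23,28,29,30,31): XOR of data positions = 1⊕0⊕1⊕1⊕0⊕0⊕1⊕1⊕1⊕1⊕0⊕0⊕1⊕0⊕0 = 0
p8 (pos 8,9,10,11,12,13,14,15,24,25,26,27,28,29,30,31): XOR of data positions = 1⊕0⊕0⊕1⊕0⊕0⊕1⊕0⊕0⊕0⊕0⊕0⊕1⊕0⊕0 = 0
p16 (pos 16,17,18,19,20,21,22,23,24,25,26,27,28,29,30,31): XOR of data positions = 1⊕0⊕0⊕1⊕1⊕1⊕0⊕0⊕0⊕0⊕0⊕0⊕1⊕0⊕0 = 1
Codeword: 1100101010010011100111000000100

1100101010010011100111000000100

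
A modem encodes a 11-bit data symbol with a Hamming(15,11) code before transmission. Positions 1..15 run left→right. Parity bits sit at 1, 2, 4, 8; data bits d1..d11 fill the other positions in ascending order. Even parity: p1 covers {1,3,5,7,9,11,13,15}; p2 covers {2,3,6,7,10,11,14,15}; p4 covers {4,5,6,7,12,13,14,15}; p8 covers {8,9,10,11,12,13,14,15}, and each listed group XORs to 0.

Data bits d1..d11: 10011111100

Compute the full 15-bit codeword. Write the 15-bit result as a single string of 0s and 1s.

Place data at non-parity positions: p1 p2 1 p4 0 0 1 p8 1 1 1 1 1 0 0
p1 (pos 1,3,5,7,9,11,13,15): XOR of data positions = 1⊕0⊕1⊕1⊕1⊕1⊕0 = 1
p2 (pos 2,3,6,7,10,11,14,15): XOR of data positions = 1⊕0⊕1⊕1⊕1⊕0⊕0 = 0
p4 (pos 4,5,6,7,12,13,14,15): XOR of data positions = 0⊕0⊕1⊕1⊕1⊕0⊕0 = 1
p8 (pos 8,9,10,11,12,13,14,15): XOR of data positions = 1⊕1⊕1⊕1⊕1⊕0⊕0 = 1
Codeword: 101100111111100

101100111111100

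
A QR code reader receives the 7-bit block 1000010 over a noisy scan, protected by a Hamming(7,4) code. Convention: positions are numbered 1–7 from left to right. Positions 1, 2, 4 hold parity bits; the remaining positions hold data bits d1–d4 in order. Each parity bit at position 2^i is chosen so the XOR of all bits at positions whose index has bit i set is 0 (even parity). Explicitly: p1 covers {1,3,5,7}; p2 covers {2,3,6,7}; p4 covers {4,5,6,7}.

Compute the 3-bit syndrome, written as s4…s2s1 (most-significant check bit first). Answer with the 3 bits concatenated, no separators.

111

s1 (pos 1,3,5,7): 1⊕0⊕0⊕0 = 1
s2 (pos 2,3,6,7): 0⊕0⊕1⊕0 = 1
s4 (pos 4,5,6,7): 0⊕0⊕1⊕0 = 1
Syndrome s4…s1 = 111 → error at position 7.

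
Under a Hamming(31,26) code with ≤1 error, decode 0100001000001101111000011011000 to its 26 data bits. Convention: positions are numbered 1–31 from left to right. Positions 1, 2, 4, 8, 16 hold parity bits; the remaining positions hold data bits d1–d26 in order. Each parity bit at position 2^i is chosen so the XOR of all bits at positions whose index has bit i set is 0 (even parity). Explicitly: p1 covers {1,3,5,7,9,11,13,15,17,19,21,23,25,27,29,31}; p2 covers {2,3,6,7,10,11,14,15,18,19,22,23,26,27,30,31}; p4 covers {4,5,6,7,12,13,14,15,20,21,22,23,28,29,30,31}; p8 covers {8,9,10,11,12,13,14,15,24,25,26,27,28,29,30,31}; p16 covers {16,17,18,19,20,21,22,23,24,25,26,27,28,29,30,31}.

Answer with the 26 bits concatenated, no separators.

s1 (pos 1,3,5,7,9,11,13,15,17,19,21,23,25,27,29,31): 0⊕0⊕0⊕1⊕0⊕0⊕1⊕0⊕1⊕1⊕0⊕0⊕1⊕1⊕0⊕0 = 0
s2 (pos 2,3,6,7,10,11,14,15,18,19,22,23,26,27,30,31): 1⊕0⊕0⊕1⊕0⊕0⊕1⊕0⊕1⊕1⊕0⊕0⊕0⊕1⊕0⊕0 = 0
s4 (pos 4,5,6,7,12,13,14,15,20,21,22,23,28,29,30,31): 0⊕0⊕0⊕1⊕0⊕1⊕1⊕0⊕0⊕0⊕0⊕0⊕1⊕0⊕0⊕0 = 0
s8 (pos 8,9,10,11,12,13,14,15,24,25,26,27,28,29,30,31): 0⊕0⊕0⊕0⊕0⊕1⊕1⊕0⊕1⊕1⊕0⊕1⊕1⊕0⊕0⊕0 = 0
s16 (pos 16,17,18,19,20,21,22,23,24,25,26,27,28,29,30,31): 1⊕1⊕1⊕1⊕0⊕0⊕0⊕0⊕1⊕1⊕0⊕1⊕1⊕0⊕0⊕0 = 0
Syndrome s16…s1 = 00000 → no error.
Read data bits from positions 3,5,6,7,9,10,11,12,13,14,15,17,18,19,20,21,22,23,24,25,26,27,28,29,30,31: 00010000110111000011011000

00010000110111000011011000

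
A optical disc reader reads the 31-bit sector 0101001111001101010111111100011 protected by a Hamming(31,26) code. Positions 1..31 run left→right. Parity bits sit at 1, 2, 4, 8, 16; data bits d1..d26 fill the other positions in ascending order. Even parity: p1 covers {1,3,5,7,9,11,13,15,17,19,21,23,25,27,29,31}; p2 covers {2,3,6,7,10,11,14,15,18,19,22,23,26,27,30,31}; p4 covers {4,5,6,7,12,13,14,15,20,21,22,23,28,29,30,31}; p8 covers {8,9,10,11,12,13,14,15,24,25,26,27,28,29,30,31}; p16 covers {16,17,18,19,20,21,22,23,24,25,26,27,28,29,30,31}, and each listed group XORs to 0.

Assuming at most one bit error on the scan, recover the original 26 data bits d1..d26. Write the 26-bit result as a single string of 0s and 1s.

s1 (pos 1,3,5,7,9,11,13,15,17,19,21,23,25,27,29,31): 0⊕0⊕0⊕1⊕1⊕0⊕1⊕0⊕0⊕0⊕1⊕1⊕1⊕0⊕0⊕1 = 1
s2 (pos 2,3,6,7,10,11,14,15,18,19,22,23,26,27,30,31): 1⊕0⊕0⊕1⊕1⊕0⊕1⊕0⊕1⊕0⊕1⊕1⊕1⊕0⊕1⊕1 = 0
s4 (pos 4,5,6,7,12,13,14,15,20,21,22,23,28,29,30,31): 1⊕0⊕0⊕1⊕0⊕1⊕1⊕0⊕1⊕1⊕1⊕1⊕0⊕0⊕1⊕1 = 0
s8 (pos 8,9,10,11,12,13,14,15,24,25,26,27,28,29,30,31): 1⊕1⊕1⊕0⊕0⊕1⊕1⊕0⊕1⊕1⊕1⊕0⊕0⊕0⊕1⊕1 = 0
s16 (pos 16,17,18,19,20,21,22,23,24,25,26,27,28,29,30,31): 1⊕0⊕1⊕0⊕1⊕1⊕1⊕1⊕1⊕1⊕1⊕0⊕0⊕0⊕1⊕1 = 1
Syndrome s16…s1 = 10001 → error at position 17.
Flip position 17: 0101001111001101010111111100011 → 0101001111001101110111111100011
Read data bits from positions 3,5,6,7,9,10,11,12,13,14,15,17,18,19,20,21,22,23,24,25,26,27,28,29,30,31: 00011100110110111111100011

00011100110110111111100011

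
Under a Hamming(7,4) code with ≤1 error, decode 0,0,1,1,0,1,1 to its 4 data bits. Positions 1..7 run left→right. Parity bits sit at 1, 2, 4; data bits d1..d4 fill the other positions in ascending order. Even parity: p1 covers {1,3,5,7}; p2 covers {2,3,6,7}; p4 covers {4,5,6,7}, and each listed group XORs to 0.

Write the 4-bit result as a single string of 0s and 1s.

s1 (pos 1,3,5,7): 0⊕1⊕0⊕1 = 0
s2 (pos 2,3,6,7): 0⊕1⊕1⊕1 = 1
s4 (pos 4,5,6,7): 1⊕0⊕1⊕1 = 1
Syndrome s4…s1 = 110 → error at position 6.
Flip position 6: 0011011 → 0011001
Read data bits from positions 3,5,6,7: 1001

1001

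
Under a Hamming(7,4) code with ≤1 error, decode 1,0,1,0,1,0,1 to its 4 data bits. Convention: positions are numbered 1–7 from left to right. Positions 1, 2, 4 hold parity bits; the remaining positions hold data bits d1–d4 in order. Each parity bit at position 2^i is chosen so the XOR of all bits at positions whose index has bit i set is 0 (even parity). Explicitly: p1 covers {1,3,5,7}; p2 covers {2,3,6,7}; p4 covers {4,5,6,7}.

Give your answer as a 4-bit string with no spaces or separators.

1101

s1 (pos 1,3,5,7): 1⊕1⊕1⊕1 = 0
s2 (pos 2,3,6,7): 0⊕1⊕0⊕1 = 0
s4 (pos 4,5,6,7): 0⊕1⊕0⊕1 = 0
Syndrome s4…s1 = 000 → no error.
Read data bits from positions 3,5,6,7: 1101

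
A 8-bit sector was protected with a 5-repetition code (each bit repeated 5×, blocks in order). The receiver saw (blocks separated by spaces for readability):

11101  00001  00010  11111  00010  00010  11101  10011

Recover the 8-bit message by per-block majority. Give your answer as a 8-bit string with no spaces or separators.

10010011

Block 1 (11101): 4 ones → 1
Block 2 (00001): 1 one → 0
Block 3 (00010): 1 one → 0
Block 4 (11111): 5 ones → 1
Block 5 (00010): 1 one → 0
Block 6 (00010): 1 one → 0
Block 7 (11101): 4 ones → 1
Block 8 (10011): 3 ones → 1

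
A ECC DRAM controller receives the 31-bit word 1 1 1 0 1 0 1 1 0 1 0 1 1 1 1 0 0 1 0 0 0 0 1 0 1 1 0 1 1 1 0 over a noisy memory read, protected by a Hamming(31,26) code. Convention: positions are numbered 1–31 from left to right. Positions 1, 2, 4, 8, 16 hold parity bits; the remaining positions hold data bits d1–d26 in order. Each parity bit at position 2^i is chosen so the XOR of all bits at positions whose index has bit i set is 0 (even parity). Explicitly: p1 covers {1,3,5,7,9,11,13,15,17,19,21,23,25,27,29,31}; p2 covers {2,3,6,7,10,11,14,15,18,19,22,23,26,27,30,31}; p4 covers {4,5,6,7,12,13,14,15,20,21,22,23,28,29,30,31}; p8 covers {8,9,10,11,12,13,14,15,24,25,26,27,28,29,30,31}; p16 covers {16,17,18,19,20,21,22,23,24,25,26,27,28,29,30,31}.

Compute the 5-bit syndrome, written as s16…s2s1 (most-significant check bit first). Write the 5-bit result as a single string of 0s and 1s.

s1 (pos 1,3,5,7,9,11,13,15,17,19,21,23,25,27,29,31): 1⊕1⊕1⊕1⊕0⊕0⊕1⊕1⊕0⊕0⊕0⊕1⊕1⊕0⊕1⊕0 = 1
s2 (pos 2,3,6,7,10,11,14,15,18,19,22,23,26,27,30,31): 1⊕1⊕0⊕1⊕1⊕0⊕1⊕1⊕1⊕0⊕0⊕1⊕1⊕0⊕1⊕0 = 0
s4 (pos 4,5,6,7,12,13,14,15,20,21,22,23,28,29,30,31): 0⊕1⊕0⊕1⊕1⊕1⊕1⊕1⊕0⊕0⊕0⊕1⊕1⊕1⊕1⊕0 = 0
s8 (pos 8,9,10,11,12,13,14,15,24,25,26,27,28,29,30,31): 1⊕0⊕1⊕0⊕1⊕1⊕1⊕1⊕0⊕1⊕1⊕0⊕1⊕1⊕1⊕0 = 1
s16 (pos 16,17,18,19,20,21,22,23,24,25,26,27,28,29,30,31): 0⊕0⊕1⊕0⊕0⊕0⊕0⊕1⊕0⊕1⊕1⊕0⊕1⊕1⊕1⊕0 = 1
Syndrome s16…s1 = 11001 → error at position 25.

11001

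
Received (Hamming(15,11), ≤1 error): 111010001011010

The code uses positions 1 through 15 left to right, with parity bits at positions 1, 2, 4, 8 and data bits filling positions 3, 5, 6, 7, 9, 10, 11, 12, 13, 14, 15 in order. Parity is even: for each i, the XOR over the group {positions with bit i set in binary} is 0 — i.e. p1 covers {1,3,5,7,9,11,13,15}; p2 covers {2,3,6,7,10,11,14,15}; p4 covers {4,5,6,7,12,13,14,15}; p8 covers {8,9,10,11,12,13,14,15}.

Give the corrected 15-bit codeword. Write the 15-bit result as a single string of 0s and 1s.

111000001011010

s1 (pos 1,3,5,7,9,11,13,15): 1⊕1⊕1⊕0⊕1⊕1⊕0⊕0 = 1
s2 (pos 2,3,6,7,10,11,14,15): 1⊕1⊕0⊕0⊕0⊕1⊕1⊕0 = 0
s4 (pos 4,5,6,7,12,13,14,15): 0⊕1⊕0⊕0⊕1⊕0⊕1⊕0 = 1
s8 (pos 8,9,10,11,12,13,14,15): 0⊕1⊕0⊕1⊕1⊕0⊕1⊕0 = 0
Syndrome s8…s1 = 0101 → error at position 5.
Flip position 5: 111010001011010 → 111000001011010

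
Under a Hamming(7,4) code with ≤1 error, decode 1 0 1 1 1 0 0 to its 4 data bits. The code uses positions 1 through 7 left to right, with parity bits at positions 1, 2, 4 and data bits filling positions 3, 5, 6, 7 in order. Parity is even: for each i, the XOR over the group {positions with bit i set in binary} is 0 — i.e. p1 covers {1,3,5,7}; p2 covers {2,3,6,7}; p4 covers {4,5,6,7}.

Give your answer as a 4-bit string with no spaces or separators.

0100

s1 (pos 1,3,5,7): 1⊕1⊕1⊕0 = 1
s2 (pos 2,3,6,7): 0⊕1⊕0⊕0 = 1
s4 (pos 4,5,6,7): 1⊕1⊕0⊕0 = 0
Syndrome s4…s1 = 011 → error at position 3.
Flip position 3: 1011100 → 1001100
Read data bits from positions 3,5,6,7: 0100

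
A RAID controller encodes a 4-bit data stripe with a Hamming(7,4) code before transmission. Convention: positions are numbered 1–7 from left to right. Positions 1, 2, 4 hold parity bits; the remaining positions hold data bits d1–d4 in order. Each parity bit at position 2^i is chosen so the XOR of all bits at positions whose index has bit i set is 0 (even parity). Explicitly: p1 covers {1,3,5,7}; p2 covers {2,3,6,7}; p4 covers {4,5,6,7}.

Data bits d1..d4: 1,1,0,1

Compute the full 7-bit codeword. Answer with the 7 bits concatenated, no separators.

1010101

Place data at non-parity positions: p1 p2 1 p4 1 0 1
p1 (pos 1,3,5,7): XOR of data positions = 1⊕1⊕1 = 1
p2 (pos 2,3,6,7): XOR of data positions = 1⊕0⊕1 = 0
p4 (pos 4,5,6,7): XOR of data positions = 1⊕0⊕1 = 0
Codeword: 1010101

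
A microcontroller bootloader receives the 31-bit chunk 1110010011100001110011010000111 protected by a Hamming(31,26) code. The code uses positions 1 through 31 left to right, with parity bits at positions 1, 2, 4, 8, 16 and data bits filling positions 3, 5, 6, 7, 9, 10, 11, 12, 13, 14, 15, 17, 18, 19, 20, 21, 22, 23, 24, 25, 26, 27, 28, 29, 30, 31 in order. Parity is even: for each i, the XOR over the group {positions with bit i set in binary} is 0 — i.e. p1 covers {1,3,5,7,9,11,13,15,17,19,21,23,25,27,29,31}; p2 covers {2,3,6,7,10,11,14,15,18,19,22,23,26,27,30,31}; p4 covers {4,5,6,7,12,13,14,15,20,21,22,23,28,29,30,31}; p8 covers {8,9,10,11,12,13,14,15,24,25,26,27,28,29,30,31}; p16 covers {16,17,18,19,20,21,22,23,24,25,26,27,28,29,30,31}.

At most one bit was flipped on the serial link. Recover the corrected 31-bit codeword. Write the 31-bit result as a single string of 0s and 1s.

1110010011100001110011010100111

s1 (pos 1,3,5,7,9,11,13,15,17,19,21,23,25,27,29,31): 1⊕1⊕0⊕0⊕1⊕1⊕0⊕0⊕1⊕0⊕1⊕0⊕0⊕0⊕1⊕1 = 0
s2 (pos 2,3,6,7,10,11,14,15,18,19,22,23,26,27,30,31): 1⊕1⊕1⊕0⊕1⊕1⊕0⊕0⊕1⊕0⊕1⊕0⊕0⊕0⊕1⊕1 = 1
s4 (pos 4,5,6,7,12,13,14,15,20,21,22,23,28,29,30,31): 0⊕0⊕1⊕0⊕0⊕0⊕0⊕0⊕0⊕1⊕1⊕0⊕0⊕1⊕1⊕1 = 0
s8 (pos 8,9,10,11,12,13,14,15,24,25,26,27,28,29,30,31): 0⊕1⊕1⊕1⊕0⊕0⊕0⊕0⊕1⊕0⊕0⊕0⊕0⊕1⊕1⊕1 = 1
s16 (pos 16,17,18,19,20,21,22,23,24,25,26,27,28,29,30,31): 1⊕1⊕1⊕0⊕0⊕1⊕1⊕0⊕1⊕0⊕0⊕0⊕0⊕1⊕1⊕1 = 1
Syndrome s16…s1 = 11010 → error at position 26.
Flip position 26: 1110010011100001110011010000111 → 1110010011100001110011010100111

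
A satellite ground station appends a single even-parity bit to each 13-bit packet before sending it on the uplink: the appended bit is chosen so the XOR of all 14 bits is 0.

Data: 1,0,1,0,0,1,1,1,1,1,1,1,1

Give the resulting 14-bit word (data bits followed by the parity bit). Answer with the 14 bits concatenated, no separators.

10100111111110

XOR of the 13 data bits: 1⊕0⊕1⊕0⊕0⊕1⊕1⊕1⊕1⊕1⊕1⊕1⊕1 = 0
Parity bit = 0 (so all 14 bits XOR to 0).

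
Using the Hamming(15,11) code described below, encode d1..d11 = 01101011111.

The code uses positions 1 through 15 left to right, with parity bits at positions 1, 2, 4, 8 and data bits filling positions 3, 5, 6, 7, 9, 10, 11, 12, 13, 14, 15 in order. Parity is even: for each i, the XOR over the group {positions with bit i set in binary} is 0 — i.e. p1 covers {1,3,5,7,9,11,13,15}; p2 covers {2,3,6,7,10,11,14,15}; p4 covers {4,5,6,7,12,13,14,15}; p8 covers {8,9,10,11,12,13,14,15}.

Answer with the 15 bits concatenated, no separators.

Place data at non-parity positions: p1 p2 0 p4 1 1 0 p8 1 0 1 1 1 1 1
p1 (pos 1,3,5,7,9,11,13,15): XOR of data positions = 0⊕1⊕0⊕1⊕1⊕1⊕1 = 1
p2 (pos 2,3,6,7,10,11,14,15): XOR of data positions = 0⊕1⊕0⊕0⊕1⊕1⊕1 = 0
p4 (pos 4,5,6,7,12,13,14,15): XOR of data positions = 1⊕1⊕0⊕1⊕1⊕1⊕1 = 0
p8 (pos 8,9,10,11,12,13,14,15): XOR of data positions = 1⊕0⊕1⊕1⊕1⊕1⊕1 = 0
Codeword: 100011001011111

100011001011111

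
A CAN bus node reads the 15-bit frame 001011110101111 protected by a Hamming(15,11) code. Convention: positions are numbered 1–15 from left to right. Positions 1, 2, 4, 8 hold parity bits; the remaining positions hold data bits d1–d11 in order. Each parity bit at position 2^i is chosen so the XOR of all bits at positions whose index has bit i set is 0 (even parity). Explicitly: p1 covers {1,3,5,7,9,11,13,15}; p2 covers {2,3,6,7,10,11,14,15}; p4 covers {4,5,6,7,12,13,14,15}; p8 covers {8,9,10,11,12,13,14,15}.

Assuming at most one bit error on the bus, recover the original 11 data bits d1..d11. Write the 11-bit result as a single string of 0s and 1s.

10110101111

s1 (pos 1,3,5,7,9,11,13,15): 0⊕1⊕1⊕1⊕0⊕0⊕1⊕1 = 1
s2 (pos 2,3,6,7,10,11,14,15): 0⊕1⊕1⊕1⊕1⊕0⊕1⊕1 = 0
s4 (pos 4,5,6,7,12,13,14,15): 0⊕1⊕1⊕1⊕1⊕1⊕1⊕1 = 1
s8 (pos 8,9,10,11,12,13,14,15): 1⊕0⊕1⊕0⊕1⊕1⊕1⊕1 = 0
Syndrome s8…s1 = 0101 → error at position 5.
Flip position 5: 001011110101111 → 001001110101111
Read data bits from positions 3,5,6,7,9,10,11,12,13,14,15: 10110101111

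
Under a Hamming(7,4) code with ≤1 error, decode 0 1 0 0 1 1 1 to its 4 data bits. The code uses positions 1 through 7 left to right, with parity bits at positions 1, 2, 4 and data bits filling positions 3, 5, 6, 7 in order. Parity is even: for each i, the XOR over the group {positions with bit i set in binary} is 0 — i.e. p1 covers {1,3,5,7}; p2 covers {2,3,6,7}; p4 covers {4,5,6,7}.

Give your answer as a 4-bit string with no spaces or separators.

s1 (pos 1,3,5,7): 0⊕0⊕1⊕1 = 0
s2 (pos 2,3,6,7): 1⊕0⊕1⊕1 = 1
s4 (pos 4,5,6,7): 0⊕1⊕1⊕1 = 1
Syndrome s4…s1 = 110 → error at position 6.
Flip position 6: 0100111 → 0100101
Read data bits from positions 3,5,6,7: 0101

0101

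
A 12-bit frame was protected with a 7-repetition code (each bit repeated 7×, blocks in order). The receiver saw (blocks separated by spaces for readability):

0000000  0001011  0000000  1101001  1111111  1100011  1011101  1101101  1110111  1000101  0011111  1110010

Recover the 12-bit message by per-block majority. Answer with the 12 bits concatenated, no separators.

000111111011

Block 1 (0000000): 0 ones → 0
Block 2 (0001011): 3 ones → 0
Block 3 (0000000): 0 ones → 0
Block 4 (1101001): 4 ones → 1
Block 5 (1111111): 7 ones → 1
Block 6 (1100011): 4 ones → 1
Block 7 (1011101): 5 ones → 1
Block 8 (1101101): 5 ones → 1
Block 9 (1110111): 6 ones → 1
Block 10 (1000101): 3 ones → 0
Block 11 (0011111): 5 ones → 1
Block 12 (1110010): 4 ones → 1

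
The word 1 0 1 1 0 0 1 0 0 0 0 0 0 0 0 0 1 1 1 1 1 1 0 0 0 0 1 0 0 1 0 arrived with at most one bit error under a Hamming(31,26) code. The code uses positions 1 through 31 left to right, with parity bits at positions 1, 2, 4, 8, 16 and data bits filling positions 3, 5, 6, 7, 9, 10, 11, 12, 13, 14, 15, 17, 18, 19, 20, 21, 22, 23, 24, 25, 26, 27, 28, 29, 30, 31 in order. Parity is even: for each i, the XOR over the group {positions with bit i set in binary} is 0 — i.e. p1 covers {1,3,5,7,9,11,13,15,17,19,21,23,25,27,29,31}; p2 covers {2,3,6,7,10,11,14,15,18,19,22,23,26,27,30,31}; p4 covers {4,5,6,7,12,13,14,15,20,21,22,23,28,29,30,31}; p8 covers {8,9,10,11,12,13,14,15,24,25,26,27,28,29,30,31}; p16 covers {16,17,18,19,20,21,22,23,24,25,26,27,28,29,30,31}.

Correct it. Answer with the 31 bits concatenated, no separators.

1001001000000000111111000010010

s1 (pos 1,3,5,7,9,11,13,15,17,19,21,23,25,27,29,31): 1⊕1⊕0⊕1⊕0⊕0⊕0⊕0⊕1⊕1⊕1⊕0⊕0⊕1⊕0⊕0 = 1
s2 (pos 2,3,6,7,10,11,14,15,18,19,22,23,26,27,30,31): 0⊕1⊕0⊕1⊕0⊕0⊕0⊕0⊕1⊕1⊕1⊕0⊕0⊕1⊕1⊕0 = 1
s4 (pos 4,5,6,7,12,13,14,15,20,21,22,23,28,29,30,31): 1⊕0⊕0⊕1⊕0⊕0⊕0⊕0⊕1⊕1⊕1⊕0⊕0⊕0⊕1⊕0 = 0
s8 (pos 8,9,10,11,12,13,14,15,24,25,26,27,28,29,30,31): 0⊕0⊕0⊕0⊕0⊕0⊕0⊕0⊕0⊕0⊕0⊕1⊕0⊕0⊕1⊕0 = 0
s16 (pos 16,17,18,19,20,21,22,23,24,25,26,27,28,29,30,31): 0⊕1⊕1⊕1⊕1⊕1⊕1⊕0⊕0⊕0⊕0⊕1⊕0⊕0⊕1⊕0 = 0
Syndrome s16…s1 = 00011 → error at position 3.
Flip position 3: 1011001000000000111111000010010 → 1001001000000000111111000010010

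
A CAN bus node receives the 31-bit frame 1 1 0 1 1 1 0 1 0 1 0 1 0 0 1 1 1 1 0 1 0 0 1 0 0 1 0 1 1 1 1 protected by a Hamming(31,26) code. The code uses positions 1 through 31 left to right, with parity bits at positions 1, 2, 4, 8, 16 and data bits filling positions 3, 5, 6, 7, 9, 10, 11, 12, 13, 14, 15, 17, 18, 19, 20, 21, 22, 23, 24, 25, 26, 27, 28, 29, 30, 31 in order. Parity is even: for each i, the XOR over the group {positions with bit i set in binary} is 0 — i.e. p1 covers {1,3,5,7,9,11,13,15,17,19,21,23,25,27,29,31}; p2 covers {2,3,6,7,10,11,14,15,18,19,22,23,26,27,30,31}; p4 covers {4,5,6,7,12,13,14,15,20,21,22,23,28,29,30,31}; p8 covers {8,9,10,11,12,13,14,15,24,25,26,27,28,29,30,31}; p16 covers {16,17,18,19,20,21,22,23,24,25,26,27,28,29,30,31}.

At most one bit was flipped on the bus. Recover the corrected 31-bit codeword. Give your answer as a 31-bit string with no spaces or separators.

1101110101010001110100100101111

s1 (pos 1,3,5,7,9,11,13,15,17,19,21,23,25,27,29,31): 1⊕0⊕1⊕0⊕0⊕0⊕0⊕1⊕1⊕0⊕0⊕1⊕0⊕0⊕1⊕1 = 1
s2 (pos 2,3,6,7,10,11,14,15,18,19,22,23,26,27,30,31): 1⊕0⊕1⊕0⊕1⊕0⊕0⊕1⊕1⊕0⊕0⊕1⊕1⊕0⊕1⊕1 = 1
s4 (pos 4,5,6,7,12,13,14,15,20,21,22,23,28,29,30,31): 1⊕1⊕1⊕0⊕1⊕0⊕0⊕1⊕1⊕0⊕0⊕1⊕1⊕1⊕1⊕1 = 1
s8 (pos 8,9,10,11,12,13,14,15,24,25,26,27,28,29,30,31): 1⊕0⊕1⊕0⊕1⊕0⊕0⊕1⊕0⊕0⊕1⊕0⊕1⊕1⊕1⊕1 = 1
s16 (pos 16,17,18,19,20,21,22,23,24,25,26,27,28,29,30,31): 1⊕1⊕1⊕0⊕1⊕0⊕0⊕1⊕0⊕0⊕1⊕0⊕1⊕1⊕1⊕1 = 0
Syndrome s16…s1 = 01111 → error at position 15.
Flip position 15: 1101110101010011110100100101111 → 1101110101010001110100100101111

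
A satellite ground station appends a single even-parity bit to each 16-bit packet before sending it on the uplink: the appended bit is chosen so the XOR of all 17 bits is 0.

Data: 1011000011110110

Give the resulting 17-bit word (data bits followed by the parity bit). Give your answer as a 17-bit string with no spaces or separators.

XOR of the 16 data bits: 1⊕0⊕1⊕1⊕0⊕0⊕0⊕0⊕1⊕1⊕1⊕1⊕0⊕1⊕1⊕0 = 1
Parity bit = 1 (so all 17 bits XOR to 0).

10110000111101101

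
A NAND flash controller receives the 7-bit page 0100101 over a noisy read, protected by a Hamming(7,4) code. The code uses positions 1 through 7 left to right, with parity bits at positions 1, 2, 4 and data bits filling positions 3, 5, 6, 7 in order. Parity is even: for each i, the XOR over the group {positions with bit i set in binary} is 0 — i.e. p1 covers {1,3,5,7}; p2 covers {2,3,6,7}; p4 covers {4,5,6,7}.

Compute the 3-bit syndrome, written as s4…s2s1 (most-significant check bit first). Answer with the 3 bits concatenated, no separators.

000

s1 (pos 1,3,5,7): 0⊕0⊕1⊕1 = 0
s2 (pos 2,3,6,7): 1⊕0⊕0⊕1 = 0
s4 (pos 4,5,6,7): 0⊕1⊕0⊕1 = 0
Syndrome s4…s1 = 000 → no error.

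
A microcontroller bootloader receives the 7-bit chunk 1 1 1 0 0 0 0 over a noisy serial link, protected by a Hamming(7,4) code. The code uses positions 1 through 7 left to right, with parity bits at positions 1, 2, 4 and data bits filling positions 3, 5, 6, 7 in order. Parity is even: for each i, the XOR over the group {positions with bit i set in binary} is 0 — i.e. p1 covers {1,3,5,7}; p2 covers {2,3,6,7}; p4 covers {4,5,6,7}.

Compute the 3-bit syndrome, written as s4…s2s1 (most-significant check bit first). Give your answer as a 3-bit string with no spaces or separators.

s1 (pos 1,3,5,7): 1⊕1⊕0⊕0 = 0
s2 (pos 2,3,6,7): 1⊕1⊕0⊕0 = 0
s4 (pos 4,5,6,7): 0⊕0⊕0⊕0 = 0
Syndrome s4…s1 = 000 → no error.

000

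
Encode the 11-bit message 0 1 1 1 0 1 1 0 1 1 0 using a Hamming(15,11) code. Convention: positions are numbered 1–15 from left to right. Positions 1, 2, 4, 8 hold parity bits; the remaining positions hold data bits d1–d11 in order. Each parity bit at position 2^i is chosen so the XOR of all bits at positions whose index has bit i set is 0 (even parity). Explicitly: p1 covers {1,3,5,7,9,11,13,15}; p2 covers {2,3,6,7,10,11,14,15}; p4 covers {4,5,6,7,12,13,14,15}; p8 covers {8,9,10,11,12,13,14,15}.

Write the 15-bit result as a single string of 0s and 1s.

Place data at non-parity positions: p1 p2 0 p4 1 1 1 p8 0 1 1 0 1 1 0
p1 (pos 1,3,5,7,9,11,13,15): XOR of data positions = 0⊕1⊕1⊕0⊕1⊕1⊕0 = 0
p2 (pos 2,3,6,7,10,11,14,15): XOR of data positions = 0⊕1⊕1⊕1⊕1⊕1⊕0 = 1
p4 (pos 4,5,6,7,12,13,14,15): XOR of data positions = 1⊕1⊕1⊕0⊕1⊕1⊕0 = 1
p8 (pos 8,9,10,11,12,13,14,15): XOR of data positions = 0⊕1⊕1⊕0⊕1⊕1⊕0 = 0
Codeword: 010111100110110

010111100110110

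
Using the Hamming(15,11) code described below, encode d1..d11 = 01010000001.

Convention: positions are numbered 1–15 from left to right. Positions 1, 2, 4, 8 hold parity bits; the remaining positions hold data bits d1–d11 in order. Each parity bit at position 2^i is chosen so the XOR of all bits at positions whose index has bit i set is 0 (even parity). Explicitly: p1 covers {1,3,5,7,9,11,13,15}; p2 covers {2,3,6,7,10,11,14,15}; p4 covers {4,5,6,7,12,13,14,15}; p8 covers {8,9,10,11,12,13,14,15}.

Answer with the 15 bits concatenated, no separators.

100110110000001

Place data at non-parity positions: p1 p2 0 p4 1 0 1 p8 0 0 0 0 0 0 1
p1 (pos 1,3,5,7,9,11,13,15): XOR of data positions = 0⊕1⊕1⊕0⊕0⊕0⊕1 = 1
p2 (pos 2,3,6,7,10,11,14,15): XOR of data positions = 0⊕0⊕1⊕0⊕0⊕0⊕1 = 0
p4 (pos 4,5,6,7,12,13,14,15): XOR of data positions = 1⊕0⊕1⊕0⊕0⊕0⊕1 = 1
p8 (pos 8,9,10,11,12,13,14,15): XOR of data positions = 0⊕0⊕0⊕0⊕0⊕0⊕1 = 1
Codeword: 100110110000001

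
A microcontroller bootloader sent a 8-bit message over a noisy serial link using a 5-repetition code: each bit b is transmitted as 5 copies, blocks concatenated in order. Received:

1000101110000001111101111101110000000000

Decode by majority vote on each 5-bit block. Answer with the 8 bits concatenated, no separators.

01011100

Block 1 (10001): 2 ones → 0
Block 2 (01110): 3 ones → 1
Block 3 (00000): 0 ones → 0
Block 4 (11111): 5 ones → 1
Block 5 (01111): 4 ones → 1
Block 6 (10111): 4 ones → 1
Block 7 (00000): 0 ones → 0
Block 8 (00000): 0 ones → 0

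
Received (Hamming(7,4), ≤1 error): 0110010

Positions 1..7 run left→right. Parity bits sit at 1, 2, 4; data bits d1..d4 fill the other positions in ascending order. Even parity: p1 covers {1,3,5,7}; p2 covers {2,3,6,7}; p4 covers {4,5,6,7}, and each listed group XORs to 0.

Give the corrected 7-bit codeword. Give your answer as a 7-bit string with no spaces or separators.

s1 (pos 1,3,5,7): 0⊕1⊕0⊕0 = 1
s2 (pos 2,3,6,7): 1⊕1⊕1⊕0 = 1
s4 (pos 4,5,6,7): 0⊕0⊕1⊕0 = 1
Syndrome s4…s1 = 111 → error at position 7.
Flip position 7: 0110010 → 0110011

0110011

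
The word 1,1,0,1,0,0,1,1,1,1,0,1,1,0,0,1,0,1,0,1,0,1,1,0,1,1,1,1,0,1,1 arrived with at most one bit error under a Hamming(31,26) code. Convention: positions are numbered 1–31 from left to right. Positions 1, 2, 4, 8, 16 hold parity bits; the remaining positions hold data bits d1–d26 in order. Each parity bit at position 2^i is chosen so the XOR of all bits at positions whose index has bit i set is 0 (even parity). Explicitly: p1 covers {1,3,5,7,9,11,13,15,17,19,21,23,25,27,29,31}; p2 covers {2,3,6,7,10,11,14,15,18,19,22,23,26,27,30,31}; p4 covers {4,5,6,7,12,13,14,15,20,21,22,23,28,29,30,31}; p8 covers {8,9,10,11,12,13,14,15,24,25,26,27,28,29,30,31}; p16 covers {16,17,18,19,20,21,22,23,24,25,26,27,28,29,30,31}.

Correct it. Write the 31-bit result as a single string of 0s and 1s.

1101001111011001010101111111011

s1 (pos 1,3,5,7,9,11,13,15,17,19,21,23,25,27,29,31): 1⊕0⊕0⊕1⊕1⊕0⊕1⊕0⊕0⊕0⊕0⊕1⊕1⊕1⊕0⊕1 = 0
s2 (pos 2,3,6,7,10,11,14,15,18,19,22,23,26,27,30,31): 1⊕0⊕0⊕1⊕1⊕0⊕0⊕0⊕1⊕0⊕1⊕1⊕1⊕1⊕1⊕1 = 0
s4 (pos 4,5,6,7,12,13,14,15,20,21,22,23,28,29,30,31): 1⊕0⊕0⊕1⊕1⊕1⊕0⊕0⊕1⊕0⊕1⊕1⊕1⊕0⊕1⊕1 = 0
s8 (pos 8,9,10,11,12,13,14,15,24,25,26,27,28,29,30,31): 1⊕1⊕1⊕0⊕1⊕1⊕0⊕0⊕0⊕1⊕1⊕1⊕1⊕0⊕1⊕1 = 1
s16 (pos 16,17,18,19,20,21,22,23,24,25,26,27,28,29,30,31): 1⊕0⊕1⊕0⊕1⊕0⊕1⊕1⊕0⊕1⊕1⊕1⊕1⊕0⊕1⊕1 = 1
Syndrome s16…s1 = 11000 → error at position 24.
Flip position 24: 1101001111011001010101101111011 → 1101001111011001010101111111011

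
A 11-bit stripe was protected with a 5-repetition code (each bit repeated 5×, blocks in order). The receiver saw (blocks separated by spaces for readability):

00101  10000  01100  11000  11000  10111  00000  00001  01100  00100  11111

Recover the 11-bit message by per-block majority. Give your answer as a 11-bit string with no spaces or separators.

Block 1 (00101): 2 ones → 0
Block 2 (10000): 1 one → 0
Block 3 (01100): 2 ones → 0
Block 4 (11000): 2 ones → 0
Block 5 (11000): 2 ones → 0
Block 6 (10111): 4 ones → 1
Block 7 (00000): 0 ones → 0
Block 8 (00001): 1 one → 0
Block 9 (01100): 2 ones → 0
Block 10 (00100): 1 one → 0
Block 11 (11111): 5 ones → 1

00000100001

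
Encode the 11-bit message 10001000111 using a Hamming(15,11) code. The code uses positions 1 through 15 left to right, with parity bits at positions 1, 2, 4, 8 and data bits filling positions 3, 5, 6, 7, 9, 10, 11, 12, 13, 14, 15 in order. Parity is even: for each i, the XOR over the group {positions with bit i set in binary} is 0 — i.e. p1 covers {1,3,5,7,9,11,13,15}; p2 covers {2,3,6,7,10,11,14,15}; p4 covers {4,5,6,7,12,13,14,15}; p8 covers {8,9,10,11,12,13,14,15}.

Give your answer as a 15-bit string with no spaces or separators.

011100001000111

Place data at non-parity positions: p1 p2 1 p4 0 0 0 p8 1 0 0 0 1 1 1
p1 (pos 1,3,5,7,9,11,13,15): XOR of data positions = 1⊕0⊕0⊕1⊕0⊕1⊕1 = 0
p2 (pos 2,3,6,7,10,11,14,15): XOR of data positions = 1⊕0⊕0⊕0⊕0⊕1⊕1 = 1
p4 (pos 4,5,6,7,12,13,14,15): XOR of data positions = 0⊕0⊕0⊕0⊕1⊕1⊕1 = 1
p8 (pos 8,9,10,11,12,13,14,15): XOR of data positions = 1⊕0⊕0⊕0⊕1⊕1⊕1 = 0
Codeword: 011100001000111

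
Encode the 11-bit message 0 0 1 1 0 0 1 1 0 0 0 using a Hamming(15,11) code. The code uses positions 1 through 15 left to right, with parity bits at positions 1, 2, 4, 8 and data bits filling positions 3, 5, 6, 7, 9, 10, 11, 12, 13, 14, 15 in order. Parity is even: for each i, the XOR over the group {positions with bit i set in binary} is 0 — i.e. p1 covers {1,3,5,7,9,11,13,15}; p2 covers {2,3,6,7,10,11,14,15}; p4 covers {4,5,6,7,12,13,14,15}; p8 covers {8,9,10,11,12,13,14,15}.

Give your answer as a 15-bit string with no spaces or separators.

Place data at non-parity positions: p1 p2 0 p4 0 1 1 p8 0 0 1 1 0 0 0
p1 (pos 1,3,5,7,9,11,13,15): XOR of data positions = 0⊕0⊕1⊕0⊕1⊕0⊕0 = 0
p2 (pos 2,3,6,7,10,11,14,15): XOR of data positions = 0⊕1⊕1⊕0⊕1⊕0⊕0 = 1
p4 (pos 4,5,6,7,12,13,14,15): XOR of data positions = 0⊕1⊕1⊕1⊕0⊕0⊕0 = 1
p8 (pos 8,9,10,11,12,13,14,15): XOR of data positions = 0⊕0⊕1⊕1⊕0⊕0⊕0 = 0
Codeword: 010101100011000

010101100011000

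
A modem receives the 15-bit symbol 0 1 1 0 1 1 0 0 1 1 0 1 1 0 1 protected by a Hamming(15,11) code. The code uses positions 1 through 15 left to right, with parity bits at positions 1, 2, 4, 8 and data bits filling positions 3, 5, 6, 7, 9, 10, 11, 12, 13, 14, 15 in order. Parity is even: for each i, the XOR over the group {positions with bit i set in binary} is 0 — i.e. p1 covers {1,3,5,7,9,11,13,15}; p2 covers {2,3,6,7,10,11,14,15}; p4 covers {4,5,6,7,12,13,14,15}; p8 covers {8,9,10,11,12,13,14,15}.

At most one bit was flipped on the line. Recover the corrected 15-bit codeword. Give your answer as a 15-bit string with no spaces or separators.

011011001101100

s1 (pos 1,3,5,7,9,11,13,15): 0⊕1⊕1⊕0⊕1⊕0⊕1⊕1 = 1
s2 (pos 2,3,6,7,10,11,14,15): 1⊕1⊕1⊕0⊕1⊕0⊕0⊕1 = 1
s4 (pos 4,5,6,7,12,13,14,15): 0⊕1⊕1⊕0⊕1⊕1⊕0⊕1 = 1
s8 (pos 8,9,10,11,12,13,14,15): 0⊕1⊕1⊕0⊕1⊕1⊕0⊕1 = 1
Syndrome s8…s1 = 1111 → error at position 15.
Flip position 15: 011011001101101 → 011011001101100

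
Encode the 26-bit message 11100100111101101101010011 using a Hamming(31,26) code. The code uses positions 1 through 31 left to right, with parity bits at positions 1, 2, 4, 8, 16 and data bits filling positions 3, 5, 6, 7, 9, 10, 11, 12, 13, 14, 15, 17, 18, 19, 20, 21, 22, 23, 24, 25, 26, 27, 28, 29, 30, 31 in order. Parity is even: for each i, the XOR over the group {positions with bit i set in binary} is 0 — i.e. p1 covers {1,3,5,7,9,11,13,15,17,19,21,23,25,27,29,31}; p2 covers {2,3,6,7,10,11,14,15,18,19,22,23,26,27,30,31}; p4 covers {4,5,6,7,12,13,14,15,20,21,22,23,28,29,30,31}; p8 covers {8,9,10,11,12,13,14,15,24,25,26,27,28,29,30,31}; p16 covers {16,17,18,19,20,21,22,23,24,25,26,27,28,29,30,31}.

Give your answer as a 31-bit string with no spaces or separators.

Place data at non-parity positions: p1 p2 1 p4 1 1 0 p8 0 1 0 0 1 1 1 p16 1 0 1 1 0 1 1 0 1 0 1 0 0 1 1
p1 (pos 1,3,5,7,9,11,13,15,17,19,21,23,25,27,29,31): XOR of data positions = 1⊕1⊕0⊕0⊕0⊕1⊕1⊕1⊕1⊕0⊕1⊕1⊕1⊕0⊕1 = 0
p2 (pos 2,3,6,7,10,11,14,15,18,19,22,23,26,27,30,31): XOR of data positions = 1⊕1⊕0⊕1⊕0⊕1⊕1⊕0⊕1⊕1⊕1⊕0⊕1⊕1⊕1 = 1
p4 (pos 4,5,6,7,12,13,14,15,20,21,22,23,28,29,30,31): XOR of data positions = 1⊕1⊕0⊕0⊕1⊕1⊕1⊕1⊕0⊕1⊕1⊕0⊕0⊕1⊕1 = 0
p8 (pos 8,9,10,11,12,13,14,15,24,25,26,27,28,29,30,31): XOR of data positions = 0⊕1⊕0⊕0⊕1⊕1⊕1⊕0⊕1⊕0⊕1⊕0⊕0⊕1⊕1 = 0
p16 (pos 16,17,18,19,20,21,22,23,24,25,26,27,28,29,30,31): XOR of data positions = 1⊕0⊕1⊕1⊕0⊕1⊕1⊕0⊕1⊕0⊕1⊕0⊕0⊕1⊕1 = 1
Codeword: 0110110001001111101101101010011

0110110001001111101101101010011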